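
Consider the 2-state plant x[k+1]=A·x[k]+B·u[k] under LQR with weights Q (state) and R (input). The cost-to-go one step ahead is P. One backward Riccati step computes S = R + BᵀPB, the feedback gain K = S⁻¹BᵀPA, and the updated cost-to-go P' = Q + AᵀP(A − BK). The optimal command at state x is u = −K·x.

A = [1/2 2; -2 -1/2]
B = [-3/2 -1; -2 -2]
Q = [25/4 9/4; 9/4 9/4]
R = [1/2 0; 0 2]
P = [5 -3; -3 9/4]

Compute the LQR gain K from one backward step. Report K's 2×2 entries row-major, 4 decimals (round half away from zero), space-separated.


BᵀP = [-1.5000 0.0000; 1.0000 -1.5000]
S = R + BᵀPB = [1/2 0; 0 2] + [2.2500 1.5000; 1.5000 2.0000] = [2.7500 1.5000; 1.5000 4.0000]
BᵀPA = [-0.7500 -3.0000; 3.5000 2.7500]
K = S⁻¹·BᵀPA = [-0.9429 -1.8429; 1.2286 1.3786]
A−BK = [0.3143 0.6143; -1.4286 -1.4286]
AᵀP(A−BK) = [11.2429 13.7929; 13.7929 17.2429]
P' = Q + AᵀP(A−BK) = [17.4929 16.0429; 16.0429 19.4929]
tr(P') = 36.9857

-0.9429 -1.8429 1.2286 1.3786


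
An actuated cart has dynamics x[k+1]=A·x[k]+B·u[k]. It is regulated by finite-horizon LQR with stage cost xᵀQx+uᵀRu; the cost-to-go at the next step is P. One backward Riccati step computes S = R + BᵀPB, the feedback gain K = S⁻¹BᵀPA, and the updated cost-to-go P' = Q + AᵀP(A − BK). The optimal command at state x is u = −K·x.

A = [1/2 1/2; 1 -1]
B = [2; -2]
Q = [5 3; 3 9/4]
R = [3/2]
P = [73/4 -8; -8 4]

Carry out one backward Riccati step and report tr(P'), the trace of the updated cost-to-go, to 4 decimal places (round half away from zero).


BᵀP = [52.5000 -24.0000]
S = R + BᵀPB = [3/2] + [153.0000] = [154.5000]
BᵀPA = [2.2500 50.2500]
K = S⁻¹·BᵀPA = [0.0146 0.3252]
A−BK = [0.4709 -0.1505; 1.0291 -0.3495]
AᵀP(A−BK) = [0.5297 -0.1693; -0.1693 0.2191]
P' = Q + AᵀP(A−BK) = [5.5297 2.8307; 2.8307 2.4691]
tr(P') = 7.9988

7.9988


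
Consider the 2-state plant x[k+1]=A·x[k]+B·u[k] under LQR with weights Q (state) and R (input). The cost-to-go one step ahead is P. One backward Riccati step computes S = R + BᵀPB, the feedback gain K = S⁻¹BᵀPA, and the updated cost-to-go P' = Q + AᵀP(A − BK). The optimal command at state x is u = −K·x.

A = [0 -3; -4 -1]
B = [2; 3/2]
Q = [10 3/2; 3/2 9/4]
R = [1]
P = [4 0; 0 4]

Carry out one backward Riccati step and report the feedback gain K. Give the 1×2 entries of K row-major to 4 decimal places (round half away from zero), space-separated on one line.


BᵀP = [8.0000 6.0000]
S = R + BᵀPB = [1] + [25.0000] = [26.0000]
BᵀPA = [-24.0000 -30.0000]
K = S⁻¹·BᵀPA = [-0.9231 -1.1538]
A−BK = [1.8462 -0.6923; -2.6154 0.7308]
AᵀP(A−BK) = [41.8462 -11.6923; -11.6923 5.3846]
P' = Q + AᵀP(A−BK) = [51.8462 -10.1923; -10.1923 7.6346]
tr(P') = 59.4808

-0.9231 -1.1538


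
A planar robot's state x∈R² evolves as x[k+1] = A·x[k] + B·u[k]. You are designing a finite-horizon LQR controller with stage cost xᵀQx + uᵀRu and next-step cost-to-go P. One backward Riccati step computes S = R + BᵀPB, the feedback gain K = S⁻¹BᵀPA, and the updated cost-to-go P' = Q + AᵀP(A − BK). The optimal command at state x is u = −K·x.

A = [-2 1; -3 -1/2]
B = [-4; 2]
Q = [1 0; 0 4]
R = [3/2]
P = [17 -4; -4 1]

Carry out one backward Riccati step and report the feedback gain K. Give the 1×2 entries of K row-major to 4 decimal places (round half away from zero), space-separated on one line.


BᵀP = [-76.0000 18.0000]
S = R + BᵀPB = [3/2] + [340.0000] = [341.5000]
BᵀPA = [98.0000 -85.0000]
K = S⁻¹·BᵀPA = [0.2870 -0.2489]
A−BK = [-0.8521 0.0044; -3.5739 -0.0022]
AᵀP(A−BK) = [0.8770 -0.1076; -0.1076 0.0933]
P' = Q + AᵀP(A−BK) = [1.8770 -0.1076; -0.1076 4.0933]
tr(P') = 5.9704

0.2870 -0.2489


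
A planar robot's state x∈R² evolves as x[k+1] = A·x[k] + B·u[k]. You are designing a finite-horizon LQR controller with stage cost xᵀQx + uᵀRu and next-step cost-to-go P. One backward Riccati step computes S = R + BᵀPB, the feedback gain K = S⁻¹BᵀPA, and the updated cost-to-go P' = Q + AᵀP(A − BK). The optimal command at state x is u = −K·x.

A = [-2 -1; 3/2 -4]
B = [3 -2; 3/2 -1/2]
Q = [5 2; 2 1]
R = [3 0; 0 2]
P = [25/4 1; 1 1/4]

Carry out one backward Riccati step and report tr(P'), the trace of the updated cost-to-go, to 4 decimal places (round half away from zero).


8.4360

BᵀP = [20.2500 3.3750; -13.0000 -2.1250]
S = R + BᵀPB = [3 0; 0 2] + [65.8125 -42.1875; -42.1875 27.0625] = [68.8125 -42.1875; -42.1875 29.0625]
BᵀPA = [-35.4375 -33.7500; 22.8125 21.5000]
K = S⁻¹·BᵀPA = [-0.3067 -0.3355; 0.3397 0.2528]
A−BK = [-0.4004 0.5120; 2.1299 -3.3704]
AᵀP(A−BK) = [0.9436 -0.1555; -0.1555 1.4924]
P' = Q + AᵀP(A−BK) = [5.9436 1.8445; 1.8445 2.4924]
tr(P') = 8.4360


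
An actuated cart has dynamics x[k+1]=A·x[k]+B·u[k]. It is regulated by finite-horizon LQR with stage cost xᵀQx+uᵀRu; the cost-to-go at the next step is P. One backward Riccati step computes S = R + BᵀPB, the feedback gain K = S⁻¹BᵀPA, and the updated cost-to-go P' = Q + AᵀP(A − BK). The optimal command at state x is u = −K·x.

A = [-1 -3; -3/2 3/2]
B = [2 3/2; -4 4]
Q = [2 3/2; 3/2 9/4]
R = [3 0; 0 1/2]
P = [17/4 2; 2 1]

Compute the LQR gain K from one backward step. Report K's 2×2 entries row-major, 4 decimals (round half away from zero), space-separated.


BᵀP = [0.5000 0.0000; 14.3750 7.0000]
S = R + BᵀPB = [3 0; 0 1/2] + [1.0000 0.7500; 0.7500 49.5625] = [4.0000 0.7500; 0.7500 50.0625]
BᵀPA = [-0.5000 -1.5000; -24.8750 -32.6250]
K = S⁻¹·BᵀPA = [-0.0319 -0.2535; -0.4964 -0.6479]
A−BK = [-0.1915 -1.5211; 0.3579 3.0775]
AᵀP(A−BK) = [0.1361 0.2570; 0.2570 0.9824]
P' = Q + AᵀP(A−BK) = [2.1361 1.7570; 1.7570 3.2324]
tr(P') = 5.3685

-0.0319 -0.2535 -0.4964 -0.6479


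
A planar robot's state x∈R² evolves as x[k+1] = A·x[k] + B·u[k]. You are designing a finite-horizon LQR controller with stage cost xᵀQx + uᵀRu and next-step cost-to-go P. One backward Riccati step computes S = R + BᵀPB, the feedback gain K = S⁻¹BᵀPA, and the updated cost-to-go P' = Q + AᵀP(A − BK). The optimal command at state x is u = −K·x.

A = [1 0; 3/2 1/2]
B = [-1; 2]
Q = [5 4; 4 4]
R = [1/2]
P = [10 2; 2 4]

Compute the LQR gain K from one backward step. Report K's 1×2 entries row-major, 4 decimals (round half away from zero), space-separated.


0.1622 0.1622

BᵀP = [-6.0000 6.0000]
S = R + BᵀPB = [1/2] + [18.0000] = [18.5000]
BᵀPA = [3.0000 3.0000]
K = S⁻¹·BᵀPA = [0.1622 0.1622]
A−BK = [1.1622 0.1622; 1.1757 0.1757]
AᵀP(A−BK) = [24.5135 3.5135; 3.5135 0.5135]
P' = Q + AᵀP(A−BK) = [29.5135 7.5135; 7.5135 4.5135]
tr(P') = 34.0270


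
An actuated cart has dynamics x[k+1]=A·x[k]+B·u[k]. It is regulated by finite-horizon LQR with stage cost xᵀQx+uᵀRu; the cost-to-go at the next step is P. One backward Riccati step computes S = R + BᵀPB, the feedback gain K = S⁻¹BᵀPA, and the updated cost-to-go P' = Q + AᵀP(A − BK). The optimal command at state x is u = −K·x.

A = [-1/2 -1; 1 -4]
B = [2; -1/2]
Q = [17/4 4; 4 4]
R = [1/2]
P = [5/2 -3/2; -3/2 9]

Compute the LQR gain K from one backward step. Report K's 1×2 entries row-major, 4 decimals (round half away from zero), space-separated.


BᵀP = [5.7500 -7.5000]
S = R + BᵀPB = [1/2] + [15.2500] = [15.7500]
BᵀPA = [-10.3750 24.2500]
K = S⁻¹·BᵀPA = [-0.6587 1.5397]
A−BK = [0.8175 -4.0794; 0.6706 -3.2302]
AᵀP(A−BK) = [4.2907 -20.2758; -20.2758 97.1627]
P' = Q + AᵀP(A−BK) = [8.5407 -16.2758; -16.2758 101.1627]
tr(P') = 109.7034

-0.6587 1.5397


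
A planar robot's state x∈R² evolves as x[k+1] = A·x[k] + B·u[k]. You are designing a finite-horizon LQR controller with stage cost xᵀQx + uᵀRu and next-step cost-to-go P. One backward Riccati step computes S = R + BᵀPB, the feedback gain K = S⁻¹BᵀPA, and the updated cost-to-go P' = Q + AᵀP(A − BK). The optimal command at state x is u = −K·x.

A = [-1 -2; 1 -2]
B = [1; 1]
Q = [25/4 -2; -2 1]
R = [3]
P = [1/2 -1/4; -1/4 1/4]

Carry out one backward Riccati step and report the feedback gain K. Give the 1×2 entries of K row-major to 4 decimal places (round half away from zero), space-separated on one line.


BᵀP = [0.2500 0.0000]
S = R + BᵀPB = [3] + [0.2500] = [3.2500]
BᵀPA = [-0.2500 -0.5000]
K = S⁻¹·BᵀPA = [-0.0769 -0.1538]
A−BK = [-0.9231 -1.8462; 1.0769 -1.8462]
AᵀP(A−BK) = [1.2308 0.4615; 0.4615 0.9231]
P' = Q + AᵀP(A−BK) = [7.4808 -1.5385; -1.5385 1.9231]
tr(P') = 9.4038

-0.0769 -0.1538


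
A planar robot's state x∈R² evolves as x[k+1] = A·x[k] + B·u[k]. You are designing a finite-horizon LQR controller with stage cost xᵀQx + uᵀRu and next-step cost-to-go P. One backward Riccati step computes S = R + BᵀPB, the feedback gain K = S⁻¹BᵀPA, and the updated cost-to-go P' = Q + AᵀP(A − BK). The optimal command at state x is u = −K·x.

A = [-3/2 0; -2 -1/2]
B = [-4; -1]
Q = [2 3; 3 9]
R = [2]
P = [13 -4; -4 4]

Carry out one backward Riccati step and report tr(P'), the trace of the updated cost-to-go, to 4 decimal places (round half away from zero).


20.3929

BᵀP = [-48.0000 12.0000]
S = R + BᵀPB = [2] + [180.0000] = [182.0000]
BᵀPA = [48.0000 -6.0000]
K = S⁻¹·BᵀPA = [0.2637 -0.0330]
A−BK = [-0.4451 -0.1319; -1.7363 -0.5330]
AᵀP(A−BK) = [8.5907 2.5824; 2.5824 0.8022]
P' = Q + AᵀP(A−BK) = [10.5907 5.5824; 5.5824 9.8022]
tr(P') = 20.3929


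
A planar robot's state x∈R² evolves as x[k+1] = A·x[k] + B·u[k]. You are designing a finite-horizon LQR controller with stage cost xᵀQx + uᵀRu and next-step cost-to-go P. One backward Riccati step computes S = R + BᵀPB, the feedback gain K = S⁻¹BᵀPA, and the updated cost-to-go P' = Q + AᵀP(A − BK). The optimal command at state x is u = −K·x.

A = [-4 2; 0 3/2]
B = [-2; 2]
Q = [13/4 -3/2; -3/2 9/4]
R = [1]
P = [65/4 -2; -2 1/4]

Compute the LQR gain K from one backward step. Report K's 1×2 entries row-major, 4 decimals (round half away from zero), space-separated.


BᵀP = [-36.5000 4.5000]
S = R + BᵀPB = [1] + [82.0000] = [83.0000]
BᵀPA = [146.0000 -66.2500]
K = S⁻¹·BᵀPA = [1.7590 -0.7982]
A−BK = [-0.4819 0.4036; -3.5181 3.0964]
AᵀP(A−BK) = [3.1807 -1.4639; -1.4639 0.6822]
P' = Q + AᵀP(A−BK) = [6.4307 -2.9639; -2.9639 2.9322]
tr(P') = 9.3630

1.7590 -0.7982


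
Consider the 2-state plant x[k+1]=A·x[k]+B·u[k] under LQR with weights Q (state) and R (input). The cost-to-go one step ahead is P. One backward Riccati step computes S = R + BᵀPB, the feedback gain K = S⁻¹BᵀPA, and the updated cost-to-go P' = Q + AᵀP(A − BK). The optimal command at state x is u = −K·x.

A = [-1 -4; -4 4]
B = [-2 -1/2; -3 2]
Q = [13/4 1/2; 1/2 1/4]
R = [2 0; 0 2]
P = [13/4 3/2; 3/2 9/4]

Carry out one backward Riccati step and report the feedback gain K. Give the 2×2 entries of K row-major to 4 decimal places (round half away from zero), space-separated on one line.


0.7735 0.6480 -0.6293 2.1074

BᵀP = [-11.0000 -9.7500; 1.3750 3.7500]
S = R + BᵀPB = [2 0; 0 2] + [51.2500 -14.0000; -14.0000 6.8125] = [53.2500 -14.0000; -14.0000 8.8125]
BᵀPA = [50.0000 5.0000; -16.3750 9.5000]
K = S⁻¹·BᵀPA = [0.7735 0.6480; -0.6293 2.1074]
A−BK = [0.2324 -1.6504; -0.4208 1.7291]
AᵀP(A−BK) = [2.2693 -2.8891; -2.8891 16.7401]
P' = Q + AᵀP(A−BK) = [5.5193 -2.3891; -2.3891 16.9901]
tr(P') = 22.5094


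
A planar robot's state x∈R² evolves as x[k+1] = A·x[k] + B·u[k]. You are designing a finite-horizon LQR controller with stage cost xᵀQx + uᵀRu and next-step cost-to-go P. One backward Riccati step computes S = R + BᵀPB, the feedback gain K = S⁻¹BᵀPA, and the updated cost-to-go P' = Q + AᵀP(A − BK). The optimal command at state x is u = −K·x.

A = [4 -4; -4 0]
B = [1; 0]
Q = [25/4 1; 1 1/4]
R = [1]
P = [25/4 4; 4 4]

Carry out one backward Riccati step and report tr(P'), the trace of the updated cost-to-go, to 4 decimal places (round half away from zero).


BᵀP = [6.2500 4.0000]
S = R + BᵀPB = [1] + [6.2500] = [7.2500]
BᵀPA = [9.0000 -25.0000]
K = S⁻¹·BᵀPA = [1.2414 -3.4483]
A−BK = [2.7586 -0.5517; -4.0000 0.0000]
AᵀP(A−BK) = [24.8276 -4.9655; -4.9655 13.7931]
P' = Q + AᵀP(A−BK) = [31.0776 -3.9655; -3.9655 14.0431]
tr(P') = 45.1207

45.1207


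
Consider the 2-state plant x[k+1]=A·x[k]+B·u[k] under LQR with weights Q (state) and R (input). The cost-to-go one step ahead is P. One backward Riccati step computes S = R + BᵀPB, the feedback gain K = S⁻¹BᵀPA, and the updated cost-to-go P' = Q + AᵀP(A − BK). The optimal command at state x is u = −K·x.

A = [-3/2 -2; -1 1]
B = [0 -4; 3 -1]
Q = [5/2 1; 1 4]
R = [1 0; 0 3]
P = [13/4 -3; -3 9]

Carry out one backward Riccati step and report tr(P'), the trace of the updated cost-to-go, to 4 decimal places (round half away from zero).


7.8744

BᵀP = [-9.0000 27.0000; -10.0000 3.0000]
S = R + BᵀPB = [1 0; 0 3] + [81.0000 9.0000; 9.0000 37.0000] = [82.0000 9.0000; 9.0000 40.0000]
BᵀPA = [-13.5000 45.0000; 12.0000 23.0000]
K = S⁻¹·BᵀPA = [-0.2026 0.4980; 0.3456 0.4630]
A−BK = [-0.1177 -0.1482; -0.0467 -0.0309]
AᵀP(A−BK) = [0.4310 0.4171; 0.4171 0.9434]
P' = Q + AᵀP(A−BK) = [2.9310 1.4171; 1.4171 4.9434]
tr(P') = 7.8744


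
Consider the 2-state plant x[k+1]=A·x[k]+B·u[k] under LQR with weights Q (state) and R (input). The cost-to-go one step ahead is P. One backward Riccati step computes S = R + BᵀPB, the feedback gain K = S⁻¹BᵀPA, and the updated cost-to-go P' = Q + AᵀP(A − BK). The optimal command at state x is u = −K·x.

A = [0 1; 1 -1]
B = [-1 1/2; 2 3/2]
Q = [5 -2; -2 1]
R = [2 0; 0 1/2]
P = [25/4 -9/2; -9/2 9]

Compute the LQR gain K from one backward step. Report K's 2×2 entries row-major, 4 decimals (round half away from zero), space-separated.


BᵀP = [-15.2500 22.5000; -3.6250 11.2500]
S = R + BᵀPB = [2 0; 0 1/2] + [60.2500 26.1250; 26.1250 15.0625] = [62.2500 26.1250; 26.1250 15.5625]
BᵀPA = [22.5000 -37.7500; 11.2500 -14.8750]
K = S⁻¹·BᵀPA = [0.1965 -0.6948; 0.3930 0.2105]
A−BK = [0.0000 0.2000; 0.0175 0.0738]
AᵀP(A−BK) = [0.1572 -0.2358; -0.2358 1.1537]
P' = Q + AᵀP(A−BK) = [5.1572 -2.2358; -2.2358 2.1537]
tr(P') = 7.3109

0.1965 -0.6948 0.3930 0.2105


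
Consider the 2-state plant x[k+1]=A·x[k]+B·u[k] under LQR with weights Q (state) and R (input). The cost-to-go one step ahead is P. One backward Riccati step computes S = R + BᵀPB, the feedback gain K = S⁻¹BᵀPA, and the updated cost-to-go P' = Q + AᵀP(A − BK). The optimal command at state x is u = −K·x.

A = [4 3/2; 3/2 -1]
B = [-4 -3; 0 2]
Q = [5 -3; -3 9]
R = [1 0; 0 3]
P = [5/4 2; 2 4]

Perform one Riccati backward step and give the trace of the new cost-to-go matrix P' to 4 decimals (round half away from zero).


BᵀP = [-5.0000 -8.0000; 0.2500 2.0000]
S = R + BᵀPB = [1 0; 0 3] + [20.0000 -1.0000; -1.0000 3.2500] = [21.0000 -1.0000; -1.0000 6.2500]
BᵀPA = [-32.0000 0.5000; 4.0000 -1.6250]
K = S⁻¹·BᵀPA = [-1.5048 0.0115; 0.3992 -0.2582]
A−BK = [-0.8215 0.7716; 0.7015 -0.4837]
AᵀP(A−BK) = [3.2495 -0.5988; -0.5988 0.3872]
P' = Q + AᵀP(A−BK) = [8.2495 -3.5988; -3.5988 9.3872]
tr(P') = 17.6368

17.6368


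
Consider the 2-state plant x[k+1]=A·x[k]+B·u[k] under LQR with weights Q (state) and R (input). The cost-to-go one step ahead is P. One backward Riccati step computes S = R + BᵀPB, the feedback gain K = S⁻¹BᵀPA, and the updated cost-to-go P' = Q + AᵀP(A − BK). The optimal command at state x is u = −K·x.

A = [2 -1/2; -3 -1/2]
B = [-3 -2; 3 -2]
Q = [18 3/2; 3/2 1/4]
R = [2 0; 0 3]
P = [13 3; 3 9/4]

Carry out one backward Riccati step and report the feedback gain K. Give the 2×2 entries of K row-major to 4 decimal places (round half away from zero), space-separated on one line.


-0.7750 0.0145 0.1987 0.2309

BᵀP = [-30.0000 -2.2500; -32.0000 -10.5000]
S = R + BᵀPB = [2 0; 0 3] + [83.2500 64.5000; 64.5000 85.0000] = [85.2500 64.5000; 64.5000 88.0000]
BᵀPA = [-53.2500 16.1250; -32.5000 21.2500]
K = S⁻¹·BᵀPA = [-0.7750 0.0145; 0.1987 0.2309]
A−BK = [0.0725 0.0052; -0.2777 -0.0817]
AᵀP(A−BK) = [1.4406 0.1490; 0.1490 0.1732]
P' = Q + AᵀP(A−BK) = [19.4406 1.6490; 1.6490 0.4232]
tr(P') = 19.8638


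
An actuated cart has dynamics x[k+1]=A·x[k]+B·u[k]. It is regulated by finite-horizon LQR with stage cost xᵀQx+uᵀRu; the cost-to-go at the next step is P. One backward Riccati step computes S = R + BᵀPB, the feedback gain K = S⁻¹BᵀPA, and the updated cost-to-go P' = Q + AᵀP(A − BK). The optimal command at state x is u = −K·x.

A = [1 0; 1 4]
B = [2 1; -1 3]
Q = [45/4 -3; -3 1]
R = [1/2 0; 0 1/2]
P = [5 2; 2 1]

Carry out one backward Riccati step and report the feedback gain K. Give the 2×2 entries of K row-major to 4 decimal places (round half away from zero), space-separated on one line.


0.2836 -0.3200 0.4218 0.9600

BᵀP = [8.0000 3.0000; 11.0000 5.0000]
S = R + BᵀPB = [1/2 0; 0 1/2] + [13.0000 17.0000; 17.0000 26.0000] = [13.5000 17.0000; 17.0000 26.5000]
BᵀPA = [11.0000 12.0000; 16.0000 20.0000]
K = S⁻¹·BᵀPA = [0.2836 -0.3200; 0.4218 0.9600]
A−BK = [0.0109 -0.3200; 0.0182 0.8000]
AᵀP(A−BK) = [0.1309 0.1600; 0.1600 0.6400]
P' = Q + AᵀP(A−BK) = [11.3809 -2.8400; -2.8400 1.6400]
tr(P') = 13.0209


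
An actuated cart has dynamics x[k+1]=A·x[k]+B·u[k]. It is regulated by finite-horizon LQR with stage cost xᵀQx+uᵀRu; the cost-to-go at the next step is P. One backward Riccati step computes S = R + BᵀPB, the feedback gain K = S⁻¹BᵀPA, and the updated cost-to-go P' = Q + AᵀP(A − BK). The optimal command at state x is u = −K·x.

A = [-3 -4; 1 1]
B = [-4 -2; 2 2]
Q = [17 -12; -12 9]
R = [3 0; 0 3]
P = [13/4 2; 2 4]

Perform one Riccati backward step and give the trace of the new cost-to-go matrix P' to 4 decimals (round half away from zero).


34.3175

BᵀP = [-9.0000 0.0000; -2.5000 4.0000]
S = R + BᵀPB = [3 0; 0 3] + [36.0000 18.0000; 18.0000 13.0000] = [39.0000 18.0000; 18.0000 16.0000]
BᵀPA = [27.0000 36.0000; 11.5000 14.0000]
K = S⁻¹·BᵀPA = [0.7500 1.0800; -0.1250 -0.3400]
A−BK = [-0.2500 -0.3600; -0.2500 -0.4800]
AᵀP(A−BK) = [2.4375 3.7500; 3.7500 5.8800]
P' = Q + AᵀP(A−BK) = [19.4375 -8.2500; -8.2500 14.8800]
tr(P') = 34.3175


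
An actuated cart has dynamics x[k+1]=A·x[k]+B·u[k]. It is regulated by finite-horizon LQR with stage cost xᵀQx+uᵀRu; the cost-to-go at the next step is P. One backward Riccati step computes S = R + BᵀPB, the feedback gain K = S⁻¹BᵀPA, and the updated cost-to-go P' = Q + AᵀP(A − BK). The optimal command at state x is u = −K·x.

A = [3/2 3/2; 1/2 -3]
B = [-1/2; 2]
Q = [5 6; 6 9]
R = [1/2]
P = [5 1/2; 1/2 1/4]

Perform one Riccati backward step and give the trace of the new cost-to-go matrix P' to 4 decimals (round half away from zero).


27.3393

BᵀP = [-1.5000 0.2500]
S = R + BᵀPB = [1/2] + [1.2500] = [1.7500]
BᵀPA = [-2.1250 -3.0000]
K = S⁻¹·BᵀPA = [-1.2143 -1.7143]
A−BK = [0.8929 0.6429; 2.9286 0.4286]
AᵀP(A−BK) = [9.4821 5.3571; 5.3571 3.8571]
P' = Q + AᵀP(A−BK) = [14.4821 11.3571; 11.3571 12.8571]
tr(P') = 27.3393


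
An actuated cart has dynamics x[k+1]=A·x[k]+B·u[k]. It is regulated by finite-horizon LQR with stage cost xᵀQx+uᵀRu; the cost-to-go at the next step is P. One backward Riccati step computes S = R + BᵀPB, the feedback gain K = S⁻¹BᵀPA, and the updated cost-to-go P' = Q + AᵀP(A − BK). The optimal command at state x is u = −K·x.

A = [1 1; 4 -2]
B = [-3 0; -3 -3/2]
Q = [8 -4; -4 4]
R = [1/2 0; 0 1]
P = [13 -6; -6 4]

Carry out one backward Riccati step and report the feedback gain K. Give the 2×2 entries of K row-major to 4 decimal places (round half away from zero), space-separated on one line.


BᵀP = [-21.0000 6.0000; 9.0000 -6.0000]
S = R + BᵀPB = [1/2 0; 0 1] + [45.0000 -9.0000; -9.0000 9.0000] = [45.5000 -9.0000; -9.0000 10.0000]
BᵀPA = [3.0000 -33.0000; -15.0000 21.0000]
K = S⁻¹·BᵀPA = [-0.2807 -0.3770; -1.7527 1.7607]
A−BK = [0.1578 -0.1310; 0.5287 -0.4900]
AᵀP(A−BK) = [3.5521 -3.4586; -3.4586 3.5842]
P' = Q + AᵀP(A−BK) = [11.5521 -7.4586; -7.4586 7.5842]
tr(P') = 19.1364

-0.2807 -0.3770 -1.7527 1.7607


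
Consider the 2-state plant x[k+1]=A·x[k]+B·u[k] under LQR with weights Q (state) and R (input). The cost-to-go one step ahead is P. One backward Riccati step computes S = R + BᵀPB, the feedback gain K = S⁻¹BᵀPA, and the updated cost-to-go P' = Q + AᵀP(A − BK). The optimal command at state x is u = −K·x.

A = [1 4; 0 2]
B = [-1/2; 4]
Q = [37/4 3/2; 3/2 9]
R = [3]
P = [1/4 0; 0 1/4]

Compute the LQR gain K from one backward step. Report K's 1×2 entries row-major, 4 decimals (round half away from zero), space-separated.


BᵀP = [-0.1250 1.0000]
S = R + BᵀPB = [3] + [4.0625] = [7.0625]
BᵀPA = [-0.1250 1.5000]
K = S⁻¹·BᵀPA = [-0.0177 0.2124]
A−BK = [0.9912 4.1062; 0.0708 1.1504]
AᵀP(A−BK) = [0.2478 1.0265; 1.0265 4.6814]
P' = Q + AᵀP(A−BK) = [9.4978 2.5265; 2.5265 13.6814]
tr(P') = 23.1792

-0.0177 0.2124


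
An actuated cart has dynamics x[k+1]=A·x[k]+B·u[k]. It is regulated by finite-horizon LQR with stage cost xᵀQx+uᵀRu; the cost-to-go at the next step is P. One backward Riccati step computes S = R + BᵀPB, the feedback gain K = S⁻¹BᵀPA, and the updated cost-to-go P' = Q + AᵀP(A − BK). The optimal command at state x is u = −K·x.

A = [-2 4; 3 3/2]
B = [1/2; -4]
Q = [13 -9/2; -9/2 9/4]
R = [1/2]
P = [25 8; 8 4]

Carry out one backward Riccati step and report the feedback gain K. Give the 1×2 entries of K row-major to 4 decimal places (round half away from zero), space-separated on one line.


BᵀP = [-19.5000 -12.0000]
S = R + BᵀPB = [1/2] + [38.2500] = [38.7500]
BᵀPA = [3.0000 -96.0000]
K = S⁻¹·BᵀPA = [0.0774 -2.4774]
A−BK = [-2.0387 5.2387; 3.3097 -8.4097]
AᵀP(A−BK) = [39.7677 -102.5677; -102.5677 267.1677]
P' = Q + AᵀP(A−BK) = [52.7677 -107.0677; -107.0677 269.4177]
tr(P') = 322.1855

0.0774 -2.4774


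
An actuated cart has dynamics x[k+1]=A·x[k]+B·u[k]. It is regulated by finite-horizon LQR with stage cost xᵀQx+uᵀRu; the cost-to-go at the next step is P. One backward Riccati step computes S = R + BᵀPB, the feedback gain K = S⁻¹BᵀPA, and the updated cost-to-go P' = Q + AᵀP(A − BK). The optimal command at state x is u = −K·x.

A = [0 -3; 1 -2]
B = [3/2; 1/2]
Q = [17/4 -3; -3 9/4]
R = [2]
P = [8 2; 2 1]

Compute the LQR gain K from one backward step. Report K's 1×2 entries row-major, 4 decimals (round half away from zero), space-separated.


0.1505 -1.9785

BᵀP = [13.0000 3.5000]
S = R + BᵀPB = [2] + [21.2500] = [23.2500]
BᵀPA = [3.5000 -46.0000]
K = S⁻¹·BᵀPA = [0.1505 -1.9785]
A−BK = [-0.2258 -0.0323; 0.9247 -1.0108]
AᵀP(A−BK) = [0.4731 -1.0753; -1.0753 8.9892]
P' = Q + AᵀP(A−BK) = [4.7231 -4.0753; -4.0753 11.2392]
tr(P') = 15.9624


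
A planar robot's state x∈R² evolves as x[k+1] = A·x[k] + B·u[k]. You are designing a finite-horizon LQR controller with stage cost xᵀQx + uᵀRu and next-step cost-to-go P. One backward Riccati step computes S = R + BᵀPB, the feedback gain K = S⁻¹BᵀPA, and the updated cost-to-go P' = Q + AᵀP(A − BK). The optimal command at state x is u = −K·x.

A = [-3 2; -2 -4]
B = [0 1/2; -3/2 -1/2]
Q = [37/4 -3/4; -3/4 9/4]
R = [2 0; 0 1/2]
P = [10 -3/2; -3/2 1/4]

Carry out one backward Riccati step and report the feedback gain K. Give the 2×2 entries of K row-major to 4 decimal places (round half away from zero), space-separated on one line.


BᵀP = [2.2500 -0.3750; 5.7500 -0.8750]
S = R + BᵀPB = [2 0; 0 1/2] + [0.5625 1.3125; 1.3125 3.3125] = [2.5625 1.3125; 1.3125 3.8125]
BᵀPA = [-6.0000 6.0000; -15.5000 15.0000]
K = S⁻¹·BᵀPA = [-0.3146 0.3961; -3.9573 3.7981]
A−BK = [-1.0214 0.1010; -4.4505 -1.5068]
AᵀP(A−BK) = [9.7748 -8.7534; -8.7534 8.6524]
P' = Q + AᵀP(A−BK) = [19.0248 -9.5034; -9.5034 10.9024]
tr(P') = 29.9272

-0.3146 0.3961 -3.9573 3.7981


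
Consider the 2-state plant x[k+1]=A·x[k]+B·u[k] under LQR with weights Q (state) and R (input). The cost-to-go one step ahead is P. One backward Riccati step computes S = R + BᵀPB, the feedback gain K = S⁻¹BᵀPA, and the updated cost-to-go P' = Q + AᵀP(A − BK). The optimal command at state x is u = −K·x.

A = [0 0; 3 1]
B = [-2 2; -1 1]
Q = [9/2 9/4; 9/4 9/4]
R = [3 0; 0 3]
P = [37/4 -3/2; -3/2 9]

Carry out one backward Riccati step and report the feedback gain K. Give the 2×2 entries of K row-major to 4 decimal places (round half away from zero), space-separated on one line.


-0.2169 -0.0723 0.2169 0.0723

BᵀP = [-17.0000 -6.0000; 17.0000 6.0000]
S = R + BᵀPB = [3 0; 0 3] + [40.0000 -40.0000; -40.0000 40.0000] = [43.0000 -40.0000; -40.0000 43.0000]
BᵀPA = [-18.0000 -6.0000; 18.0000 6.0000]
K = S⁻¹·BᵀPA = [-0.2169 -0.0723; 0.2169 0.0723]
A−BK = [-0.8675 -0.2892; 2.5663 0.8554]
AᵀP(A−BK) = [73.1928 24.3976; 24.3976 8.1325]
P' = Q + AᵀP(A−BK) = [77.6928 26.6476; 26.6476 10.3825]
tr(P') = 88.0753


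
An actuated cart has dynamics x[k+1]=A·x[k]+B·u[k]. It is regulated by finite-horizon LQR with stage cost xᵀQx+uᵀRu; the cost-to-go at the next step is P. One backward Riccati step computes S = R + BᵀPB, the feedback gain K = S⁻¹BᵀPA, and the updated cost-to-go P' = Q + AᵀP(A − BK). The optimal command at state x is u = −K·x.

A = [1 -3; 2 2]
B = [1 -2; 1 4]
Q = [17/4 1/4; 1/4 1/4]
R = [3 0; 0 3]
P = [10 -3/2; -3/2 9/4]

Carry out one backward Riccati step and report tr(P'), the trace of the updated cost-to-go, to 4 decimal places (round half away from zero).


BᵀP = [8.5000 0.7500; -26.0000 12.0000]
S = R + BᵀPB = [3 0; 0 3] + [9.2500 -14.0000; -14.0000 100.0000] = [12.2500 -14.0000; -14.0000 103.0000]
BᵀPA = [10.0000 -24.0000; -2.0000 102.0000]
K = S⁻¹·BᵀPA = [0.9402 -0.9796; 0.1084 0.8571]
A−BK = [0.2766 -0.3061; 0.6263 -0.4490]
AᵀP(A−BK) = [3.8149 -3.4898; -3.4898 6.0612]
P' = Q + AᵀP(A−BK) = [8.0649 -3.2398; -3.2398 6.3112]
tr(P') = 14.3761

14.3761


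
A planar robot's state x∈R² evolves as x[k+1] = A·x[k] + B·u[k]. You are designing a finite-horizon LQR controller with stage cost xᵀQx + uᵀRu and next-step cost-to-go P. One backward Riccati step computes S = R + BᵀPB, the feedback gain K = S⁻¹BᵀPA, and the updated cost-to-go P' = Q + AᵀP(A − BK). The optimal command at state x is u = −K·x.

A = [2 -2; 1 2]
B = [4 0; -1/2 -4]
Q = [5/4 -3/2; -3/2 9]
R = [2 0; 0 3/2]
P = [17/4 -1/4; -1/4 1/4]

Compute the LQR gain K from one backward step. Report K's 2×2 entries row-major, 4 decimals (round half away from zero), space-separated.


BᵀP = [17.1250 -1.1250; 1.0000 -1.0000]
S = R + BᵀPB = [2 0; 0 3/2] + [69.0625 4.5000; 4.5000 4.0000] = [71.0625 4.5000; 4.5000 5.5000]
BᵀPA = [33.1250 -36.5000; 1.0000 -4.0000]
K = S⁻¹·BᵀPA = [0.4795 -0.4931; -0.2105 -0.3238]
A−BK = [0.0821 -0.0275; 0.3978 0.4582]
AᵀP(A−BK) = [0.5781 -0.3413; -0.3413 0.7056]
P' = Q + AᵀP(A−BK) = [1.8281 -1.8413; -1.8413 9.7056]
tr(P') = 11.5338

0.4795 -0.4931 -0.2105 -0.3238


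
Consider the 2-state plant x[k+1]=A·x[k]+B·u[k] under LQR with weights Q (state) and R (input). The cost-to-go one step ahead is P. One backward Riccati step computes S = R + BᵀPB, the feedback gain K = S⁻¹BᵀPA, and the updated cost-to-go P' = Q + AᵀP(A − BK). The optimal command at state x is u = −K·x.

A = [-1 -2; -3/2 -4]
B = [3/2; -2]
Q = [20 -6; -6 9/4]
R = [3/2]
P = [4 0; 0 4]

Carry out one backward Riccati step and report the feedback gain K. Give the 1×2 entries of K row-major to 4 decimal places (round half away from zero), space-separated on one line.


BᵀP = [6.0000 -8.0000]
S = R + BᵀPB = [3/2] + [25.0000] = [26.5000]
BᵀPA = [6.0000 20.0000]
K = S⁻¹·BᵀPA = [0.2264 0.7547]
A−BK = [-1.3396 -3.1321; -1.0472 -2.4906]
AᵀP(A−BK) = [11.6415 27.4717; 27.4717 64.9057]
P' = Q + AᵀP(A−BK) = [31.6415 21.4717; 21.4717 67.1557]
tr(P') = 98.7972

0.2264 0.7547


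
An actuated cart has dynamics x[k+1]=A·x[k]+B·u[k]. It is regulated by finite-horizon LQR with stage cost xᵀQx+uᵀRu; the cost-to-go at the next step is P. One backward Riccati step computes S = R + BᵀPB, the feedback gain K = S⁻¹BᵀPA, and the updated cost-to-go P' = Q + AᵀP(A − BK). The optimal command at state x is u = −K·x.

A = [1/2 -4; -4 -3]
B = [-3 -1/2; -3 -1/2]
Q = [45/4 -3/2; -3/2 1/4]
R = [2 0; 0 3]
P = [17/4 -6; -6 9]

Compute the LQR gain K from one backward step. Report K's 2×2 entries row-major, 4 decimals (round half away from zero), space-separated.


BᵀP = [5.2500 -9.0000; 0.8750 -1.5000]
S = R + BᵀPB = [2 0; 0 3] + [11.2500 1.8750; 1.8750 0.3125] = [13.2500 1.8750; 1.8750 3.3125]
BᵀPA = [38.6250 6.0000; 6.4375 1.0000]
K = S⁻¹·BᵀPA = [2.8700 0.4458; 0.3189 0.0495]
A−BK = [9.2693 -2.6378; 4.7693 -1.6378]
AᵀP(A−BK) = [56.1571 -5.0387; -5.0387 2.2755]
P' = Q + AᵀP(A−BK) = [67.4071 -6.5387; -6.5387 2.5255]
tr(P') = 69.9327

2.8700 0.4458 0.3189 0.0495


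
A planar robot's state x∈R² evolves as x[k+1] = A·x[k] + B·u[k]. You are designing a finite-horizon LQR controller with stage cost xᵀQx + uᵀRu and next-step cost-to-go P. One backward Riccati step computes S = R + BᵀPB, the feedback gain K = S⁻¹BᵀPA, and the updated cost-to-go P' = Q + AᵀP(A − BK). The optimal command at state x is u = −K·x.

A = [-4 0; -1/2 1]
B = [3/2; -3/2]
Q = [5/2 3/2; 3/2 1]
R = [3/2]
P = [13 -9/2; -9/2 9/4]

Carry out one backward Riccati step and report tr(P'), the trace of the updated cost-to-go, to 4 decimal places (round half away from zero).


BᵀP = [26.2500 -10.1250]
S = R + BᵀPB = [3/2] + [54.5625] = [56.0625]
BᵀPA = [-99.9375 -10.1250]
K = S⁻¹·BᵀPA = [-1.7826 -0.1806]
A−BK = [-1.3261 0.2709; -3.1739 0.7291]
AᵀP(A−BK) = [12.4130 -1.1739; -1.1739 0.4214]
P' = Q + AᵀP(A−BK) = [14.9130 0.3261; 0.3261 1.4214]
tr(P') = 16.3344

16.3344


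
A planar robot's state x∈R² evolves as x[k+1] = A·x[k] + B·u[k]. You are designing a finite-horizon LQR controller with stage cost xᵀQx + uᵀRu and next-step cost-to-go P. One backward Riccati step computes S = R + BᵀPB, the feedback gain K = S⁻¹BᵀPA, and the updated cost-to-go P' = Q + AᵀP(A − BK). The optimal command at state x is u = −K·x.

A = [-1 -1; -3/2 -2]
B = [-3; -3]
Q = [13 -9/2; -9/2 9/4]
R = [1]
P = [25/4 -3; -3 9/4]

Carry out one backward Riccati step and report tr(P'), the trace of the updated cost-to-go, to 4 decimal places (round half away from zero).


17.9102

BᵀP = [-9.7500 2.2500]
S = R + BᵀPB = [1] + [22.5000] = [23.5000]
BᵀPA = [6.3750 5.2500]
K = S⁻¹·BᵀPA = [0.2713 0.2234]
A−BK = [-0.1862 -0.3298; -0.6862 -1.3298]
AᵀP(A−BK) = [0.5831 1.0758; 1.0758 2.0771]
P' = Q + AᵀP(A−BK) = [13.5831 -3.4242; -3.4242 4.3271]
tr(P') = 17.9102


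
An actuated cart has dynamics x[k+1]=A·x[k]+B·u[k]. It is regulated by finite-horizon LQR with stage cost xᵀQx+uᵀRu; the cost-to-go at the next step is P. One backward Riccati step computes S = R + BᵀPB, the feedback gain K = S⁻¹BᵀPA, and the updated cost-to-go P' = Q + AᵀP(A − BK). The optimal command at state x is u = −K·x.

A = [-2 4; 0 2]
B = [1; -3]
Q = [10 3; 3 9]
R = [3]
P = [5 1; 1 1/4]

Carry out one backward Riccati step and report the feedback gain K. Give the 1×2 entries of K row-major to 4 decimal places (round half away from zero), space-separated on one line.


-0.9412 2.0000

BᵀP = [2.0000 0.2500]
S = R + BᵀPB = [3] + [1.2500] = [4.2500]
BᵀPA = [-4.0000 8.5000]
K = S⁻¹·BᵀPA = [-0.9412 2.0000]
A−BK = [-1.0588 2.0000; -2.8235 8.0000]
AᵀP(A−BK) = [16.2353 -36.0000; -36.0000 80.0000]
P' = Q + AᵀP(A−BK) = [26.2353 -33.0000; -33.0000 89.0000]
tr(P') = 115.2353


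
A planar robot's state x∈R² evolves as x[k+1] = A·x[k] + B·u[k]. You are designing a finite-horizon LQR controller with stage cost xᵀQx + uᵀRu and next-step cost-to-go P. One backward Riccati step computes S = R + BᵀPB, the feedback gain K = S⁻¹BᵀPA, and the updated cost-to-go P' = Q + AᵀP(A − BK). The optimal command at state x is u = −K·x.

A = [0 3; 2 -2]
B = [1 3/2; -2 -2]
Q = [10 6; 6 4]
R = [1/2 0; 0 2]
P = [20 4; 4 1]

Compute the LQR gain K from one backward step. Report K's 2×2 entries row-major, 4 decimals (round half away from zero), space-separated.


-0.1194 1.5522 0.3582 1.3433

BᵀP = [12.0000 2.0000; 22.0000 4.0000]
S = R + BᵀPB = [1/2 0; 0 2] + [8.0000 14.0000; 14.0000 25.0000] = [8.5000 14.0000; 14.0000 27.0000]
BᵀPA = [4.0000 32.0000; 8.0000 58.0000]
K = S⁻¹·BᵀPA = [-0.1194 1.5522; 0.3582 1.3433]
A−BK = [-0.4179 -0.5672; 2.4776 3.7910]
AᵀP(A−BK) = [1.6119 3.0448; 3.0448 8.4179]
P' = Q + AᵀP(A−BK) = [11.6119 9.0448; 9.0448 12.4179]
tr(P') = 24.0299


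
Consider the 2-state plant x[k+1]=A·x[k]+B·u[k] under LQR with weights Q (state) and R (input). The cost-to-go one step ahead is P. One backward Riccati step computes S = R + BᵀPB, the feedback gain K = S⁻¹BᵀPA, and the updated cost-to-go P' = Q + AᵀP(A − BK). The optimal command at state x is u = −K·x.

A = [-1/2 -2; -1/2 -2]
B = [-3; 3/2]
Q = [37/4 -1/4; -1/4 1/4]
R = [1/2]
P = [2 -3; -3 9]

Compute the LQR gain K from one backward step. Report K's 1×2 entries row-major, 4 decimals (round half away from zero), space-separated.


BᵀP = [-10.5000 22.5000]
S = R + BᵀPB = [1/2] + [65.2500] = [65.7500]
BᵀPA = [-6.0000 -24.0000]
K = S⁻¹·BᵀPA = [-0.0913 -0.3650]
A−BK = [-0.7738 -3.0951; -0.3631 -1.4525]
AᵀP(A−BK) = [0.7025 2.8099; 2.8099 11.2395]
P' = Q + AᵀP(A−BK) = [9.9525 2.5599; 2.5599 11.4895]
tr(P') = 21.4420

-0.0913 -0.3650


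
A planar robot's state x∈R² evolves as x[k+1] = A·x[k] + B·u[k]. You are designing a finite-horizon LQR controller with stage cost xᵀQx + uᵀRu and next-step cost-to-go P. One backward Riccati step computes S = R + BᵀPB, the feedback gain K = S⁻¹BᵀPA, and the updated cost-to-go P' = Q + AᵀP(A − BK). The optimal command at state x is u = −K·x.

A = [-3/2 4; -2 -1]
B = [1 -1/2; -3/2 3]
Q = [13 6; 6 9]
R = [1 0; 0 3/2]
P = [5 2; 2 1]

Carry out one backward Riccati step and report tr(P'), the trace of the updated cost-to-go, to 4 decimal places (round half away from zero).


50.8054

BᵀP = [2.0000 0.5000; 3.5000 2.0000]
S = R + BᵀPB = [1 0; 0 3/2] + [1.2500 0.5000; 0.5000 4.2500] = [2.2500 0.5000; 0.5000 5.7500]
BᵀPA = [-4.0000 7.5000; -9.2500 12.0000]
K = S⁻¹·BᵀPA = [-1.4483 2.9261; -1.4828 1.8325]
A−BK = [-0.7931 1.9901; 0.2759 -2.1084]
AᵀP(A−BK) = [7.7414 -12.3448; -12.3448 21.0640]
P' = Q + AᵀP(A−BK) = [20.7414 -6.3448; -6.3448 30.0640]
tr(P') = 50.8054


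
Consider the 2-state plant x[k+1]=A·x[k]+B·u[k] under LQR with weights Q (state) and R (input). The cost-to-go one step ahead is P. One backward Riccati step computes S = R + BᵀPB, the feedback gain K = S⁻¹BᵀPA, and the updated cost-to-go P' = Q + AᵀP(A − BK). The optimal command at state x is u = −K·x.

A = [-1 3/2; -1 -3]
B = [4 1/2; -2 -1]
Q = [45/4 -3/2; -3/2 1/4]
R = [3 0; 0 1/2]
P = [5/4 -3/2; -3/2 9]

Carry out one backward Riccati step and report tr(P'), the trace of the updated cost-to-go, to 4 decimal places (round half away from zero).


BᵀP = [8.0000 -24.0000; 2.1250 -9.7500]
S = R + BᵀPB = [3 0; 0 1/2] + [80.0000 28.0000; 28.0000 10.8125] = [83.0000 28.0000; 28.0000 11.3125]
BᵀPA = [16.0000 84.0000; 7.6250 32.4375]
K = S⁻¹·BᵀPA = [-0.2098 0.2711; 1.1932 2.1965]
A−BK = [-0.7576 -0.6825; -0.2263 -0.2614]
AᵀP(A−BK) = [1.5079 1.7898; 1.7898 3.2947]
P' = Q + AᵀP(A−BK) = [12.7579 0.2898; 0.2898 3.5447]
tr(P') = 16.3025

16.3025


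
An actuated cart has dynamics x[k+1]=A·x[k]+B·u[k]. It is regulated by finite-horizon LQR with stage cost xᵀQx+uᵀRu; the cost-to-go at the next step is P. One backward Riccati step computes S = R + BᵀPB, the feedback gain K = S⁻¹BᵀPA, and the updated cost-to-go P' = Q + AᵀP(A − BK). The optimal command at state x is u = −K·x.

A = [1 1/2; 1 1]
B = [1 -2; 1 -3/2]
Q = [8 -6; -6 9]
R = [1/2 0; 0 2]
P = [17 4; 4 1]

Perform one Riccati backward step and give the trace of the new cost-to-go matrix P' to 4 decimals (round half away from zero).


17.3652

BᵀP = [21.0000 5.0000; -40.0000 -9.5000]
S = R + BᵀPB = [1/2 0; 0 2] + [26.0000 -49.5000; -49.5000 94.2500] = [26.5000 -49.5000; -49.5000 96.2500]
BᵀPA = [26.0000 15.5000; -49.5000 -29.5000]
K = S⁻¹·BᵀPA = [0.5205 0.3151; -0.2466 -0.1445]
A−BK = [-0.0137 -0.1040; 0.1096 0.4682]
AᵀP(A−BK) = [0.2603 0.1575; 0.1575 0.1049]
P' = Q + AᵀP(A−BK) = [8.2603 -5.8425; -5.8425 9.1049]
tr(P') = 17.3652


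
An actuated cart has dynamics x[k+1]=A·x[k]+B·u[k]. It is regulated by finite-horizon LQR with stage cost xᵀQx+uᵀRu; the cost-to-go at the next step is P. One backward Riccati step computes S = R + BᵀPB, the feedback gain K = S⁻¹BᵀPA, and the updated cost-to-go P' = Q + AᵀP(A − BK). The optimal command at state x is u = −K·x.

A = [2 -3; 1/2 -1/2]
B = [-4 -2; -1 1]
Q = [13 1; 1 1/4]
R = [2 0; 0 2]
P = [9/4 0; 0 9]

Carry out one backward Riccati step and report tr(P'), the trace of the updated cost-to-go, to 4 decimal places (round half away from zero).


BᵀP = [-9.0000 -9.0000; -4.5000 9.0000]
S = R + BᵀPB = [2 0; 0 2] + [45.0000 9.0000; 9.0000 18.0000] = [47.0000 9.0000; 9.0000 20.0000]
BᵀPA = [-22.5000 31.5000; -4.5000 9.0000]
K = S⁻¹·BᵀPA = [-0.4767 0.6391; -0.0105 0.1624]
A−BK = [0.0722 -0.1187; 0.0338 -0.0233]
AᵀP(A−BK) = [0.4767 -0.6391; -0.6391 0.9063]
P' = Q + AᵀP(A−BK) = [13.4767 0.3609; 0.3609 1.1563]
tr(P') = 14.6330

14.6330


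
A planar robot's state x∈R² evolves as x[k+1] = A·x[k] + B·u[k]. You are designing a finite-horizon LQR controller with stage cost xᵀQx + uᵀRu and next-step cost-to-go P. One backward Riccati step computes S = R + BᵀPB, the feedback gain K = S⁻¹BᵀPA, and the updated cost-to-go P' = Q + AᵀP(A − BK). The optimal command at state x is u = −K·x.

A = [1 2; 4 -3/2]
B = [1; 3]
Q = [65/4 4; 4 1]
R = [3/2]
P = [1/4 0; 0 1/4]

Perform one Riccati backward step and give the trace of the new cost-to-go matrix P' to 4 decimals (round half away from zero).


BᵀP = [0.2500 0.7500]
S = R + BᵀPB = [3/2] + [2.5000] = [4.0000]
BᵀPA = [3.2500 -0.6250]
K = S⁻¹·BᵀPA = [0.8125 -0.1563]
A−BK = [0.1875 2.1563; 1.5625 -1.0313]
AᵀP(A−BK) = [1.6094 -0.4922; -0.4922 1.4648]
P' = Q + AᵀP(A−BK) = [17.8594 3.5078; 3.5078 2.4648]
tr(P') = 20.3242

20.3242


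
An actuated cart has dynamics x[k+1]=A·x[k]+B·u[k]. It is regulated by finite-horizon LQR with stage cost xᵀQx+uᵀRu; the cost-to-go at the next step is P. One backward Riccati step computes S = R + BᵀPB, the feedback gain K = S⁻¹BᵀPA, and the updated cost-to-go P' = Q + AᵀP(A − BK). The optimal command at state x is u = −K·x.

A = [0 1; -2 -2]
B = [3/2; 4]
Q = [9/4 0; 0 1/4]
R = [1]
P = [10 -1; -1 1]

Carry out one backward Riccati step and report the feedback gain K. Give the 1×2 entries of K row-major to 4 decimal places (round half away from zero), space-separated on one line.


BᵀP = [11.0000 2.5000]
S = R + BᵀPB = [1] + [26.5000] = [27.5000]
BᵀPA = [-5.0000 6.0000]
K = S⁻¹·BᵀPA = [-0.1818 0.2182]
A−BK = [0.2727 0.6727; -1.2727 -2.8727]
AᵀP(A−BK) = [3.0909 7.0909; 7.0909 16.6909]
P' = Q + AᵀP(A−BK) = [5.3409 7.0909; 7.0909 16.9409]
tr(P') = 22.2818

-0.1818 0.2182


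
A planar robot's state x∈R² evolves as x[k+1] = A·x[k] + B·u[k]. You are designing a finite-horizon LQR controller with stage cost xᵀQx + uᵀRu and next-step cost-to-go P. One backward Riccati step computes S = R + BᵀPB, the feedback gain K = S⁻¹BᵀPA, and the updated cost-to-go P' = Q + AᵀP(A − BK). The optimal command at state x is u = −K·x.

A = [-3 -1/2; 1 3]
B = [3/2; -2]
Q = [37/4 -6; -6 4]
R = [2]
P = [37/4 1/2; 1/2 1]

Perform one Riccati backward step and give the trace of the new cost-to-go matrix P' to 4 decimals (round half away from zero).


BᵀP = [12.8750 -1.2500]
S = R + BᵀPB = [2] + [21.8125] = [23.8125]
BᵀPA = [-39.8750 -10.1875]
K = S⁻¹·BᵀPA = [-1.6745 -0.4278]
A−BK = [-0.4882 0.1417; -2.3491 2.1444]
AᵀP(A−BK) = [14.4777 -4.9344; -4.9344 5.4541]
P' = Q + AᵀP(A−BK) = [23.7277 -10.9344; -10.9344 9.4541]
tr(P') = 33.1818

33.1818
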